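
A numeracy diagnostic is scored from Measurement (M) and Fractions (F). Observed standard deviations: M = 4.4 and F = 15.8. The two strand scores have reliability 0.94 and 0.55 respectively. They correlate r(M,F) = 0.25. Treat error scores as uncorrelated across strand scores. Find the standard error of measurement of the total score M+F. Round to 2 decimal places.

Var(total) = 269 + 34.76 = 303.76.
True-score variance = 155.5 + 34.76 = 190.26, so reliability = 0.6264.
Error variance = 303.76 − 190.26 = 113.5; SEM = √113.5 = 10.65.

10.65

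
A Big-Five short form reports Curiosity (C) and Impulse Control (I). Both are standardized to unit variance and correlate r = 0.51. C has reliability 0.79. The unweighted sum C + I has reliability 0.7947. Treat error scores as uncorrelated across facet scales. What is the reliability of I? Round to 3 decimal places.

Var(C+I) = 2 + 2·0.51 = 3.020.
True-score variance = ρ_C + ρ_I + 2·0.51, so 0.7947 = (0.79 + ρ_I + 1.02) / 3.020.
ρ_I = 0.7947·3.020 − 0.79 − 1.02 = 0.590.

0.590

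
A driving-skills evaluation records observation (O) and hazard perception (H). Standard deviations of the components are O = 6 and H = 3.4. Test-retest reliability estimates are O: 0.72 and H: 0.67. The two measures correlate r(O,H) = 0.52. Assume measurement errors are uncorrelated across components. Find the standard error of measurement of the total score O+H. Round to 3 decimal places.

Var(total) = 47.56 + 21.216 = 68.776.
True-score variance = 33.6652 + 21.216 = 54.8812, so reliability = 0.7980.
Error variance = 68.776 − 54.8812 = 13.8948; SEM = √13.8948 = 3.728.

3.728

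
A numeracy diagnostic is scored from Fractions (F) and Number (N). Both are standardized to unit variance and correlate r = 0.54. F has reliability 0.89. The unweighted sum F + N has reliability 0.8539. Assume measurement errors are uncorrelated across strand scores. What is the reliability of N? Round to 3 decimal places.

Var(F+N) = 2 + 2·0.54 = 3.080.
True-score variance = ρ_F + ρ_N + 2·0.54, so 0.8539 = (0.89 + ρ_N + 1.08) / 3.080.
ρ_N = 0.8539·3.080 − 0.89 − 1.08 = 0.660.

0.660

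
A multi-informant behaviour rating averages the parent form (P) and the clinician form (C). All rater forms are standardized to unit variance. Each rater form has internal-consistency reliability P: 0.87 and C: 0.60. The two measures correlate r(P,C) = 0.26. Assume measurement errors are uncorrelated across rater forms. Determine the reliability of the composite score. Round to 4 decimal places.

Var(P+C) = 2 + 2·[0.26] = 2 + 0.52 = 2.52.
With uncorrelated errors the cross-covariances are all true-score covariance, so they carry over unchanged; only the diagonal terms shrink to ρᵢσᵢ².
True-score variance = [0.87 + 0.60] + 0.52 = 1.47 + 0.52 = 1.99.
Reliability = 1.99 / 2.52 = 0.7897.

0.7897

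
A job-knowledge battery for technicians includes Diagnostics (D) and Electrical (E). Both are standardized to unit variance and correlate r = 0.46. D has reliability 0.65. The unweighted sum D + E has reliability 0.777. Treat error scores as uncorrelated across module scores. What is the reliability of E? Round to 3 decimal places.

Var(D+E) = 2 + 2·0.46 = 2.920.
True-score variance = ρ_D + ρ_E + 2·0.46, so 0.777 = (0.65 + ρ_E + 0.92) / 2.920.
ρ_E = 0.777·2.920 − 0.65 − 0.92 = 0.699.

0.699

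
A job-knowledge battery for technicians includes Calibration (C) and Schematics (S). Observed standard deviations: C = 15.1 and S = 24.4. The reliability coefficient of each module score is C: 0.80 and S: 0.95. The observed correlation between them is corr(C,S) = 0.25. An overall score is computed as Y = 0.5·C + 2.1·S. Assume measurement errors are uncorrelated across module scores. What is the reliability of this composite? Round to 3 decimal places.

0.950

Var(Y) = 0.5²·15.1² + 2.1²·24.4² + 2·[1.05·15.1·24.4·0.25] = 2682.54 + 193.431 = 2875.97.
With uncorrelated errors the cross-covariances are all true-score covariance, so they carry over unchanged; only the diagonal terms shrink to ρᵢσᵢ².
True-score variance = [0.5²·15.1²·0.80 + 2.1²·24.4²·0.95] + 193.431 = 2539.86 + 193.431 = 2733.29.
Reliability = 2733.29 / 2875.97 = 0.950.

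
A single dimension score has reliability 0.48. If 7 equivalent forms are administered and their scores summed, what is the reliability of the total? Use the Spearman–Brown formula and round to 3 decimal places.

ρ_k = kρ / (1 + (k−1)ρ) = 7·0.48 / (1 + 6·0.48) = 3.360 / 3.880 = 0.866.

0.866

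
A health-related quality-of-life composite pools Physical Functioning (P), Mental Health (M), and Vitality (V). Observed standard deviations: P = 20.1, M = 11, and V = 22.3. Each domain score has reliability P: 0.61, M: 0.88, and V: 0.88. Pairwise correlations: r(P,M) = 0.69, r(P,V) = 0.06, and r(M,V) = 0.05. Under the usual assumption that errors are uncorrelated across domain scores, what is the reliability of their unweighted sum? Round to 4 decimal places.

Var(P+M+V) = 20.1² + 11² + 22.3² + 2·[20.1·11·0.69 + 20.1·22.3·0.06 + 11·22.3·0.05] = 1022.3 + 383.436 = 1405.74.
With uncorrelated errors the cross-covariances are all true-score covariance, so they carry over unchanged; only the diagonal terms shrink to ρᵢσᵢ².
True-score variance = [20.1²·0.61 + 11²·0.88 + 22.3²·0.88] + 383.436 = 790.541 + 383.436 = 1173.98.
Reliability = 1173.98 / 1405.74 = 0.8351.

0.8351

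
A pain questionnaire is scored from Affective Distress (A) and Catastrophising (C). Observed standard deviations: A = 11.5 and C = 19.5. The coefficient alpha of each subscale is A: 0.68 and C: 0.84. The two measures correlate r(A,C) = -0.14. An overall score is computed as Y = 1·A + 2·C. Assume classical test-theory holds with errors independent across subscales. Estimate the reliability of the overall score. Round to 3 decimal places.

0.813

Var(Y) = 11.5² + 2²·19.5² + 2·[2·11.5·19.5·(-0.14)] = 1653.25 − 125.58 = 1527.67.
Because errors are independent across components, Cov(Tᵢ,Tⱼ) = Cov(Xᵢ,Xⱼ); the off-diagonal part of the true-score variance is the same as above.
True-score variance = [11.5²·0.68 + 2²·19.5²·0.84] − 125.58 = 1367.57 − 125.58 = 1241.99.
Reliability = 1241.99 / 1527.67 = 0.813.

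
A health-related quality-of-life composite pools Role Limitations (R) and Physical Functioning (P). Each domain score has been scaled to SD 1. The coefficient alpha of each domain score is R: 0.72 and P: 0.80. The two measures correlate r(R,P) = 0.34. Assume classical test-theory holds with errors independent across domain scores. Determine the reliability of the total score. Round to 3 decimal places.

Var(R+P) = 2 + 2·[0.34] = 2 + 0.68 = 2.68.
With uncorrelated errors the cross-covariances are all true-score covariance, so they carry over unchanged; only the diagonal terms shrink to ρᵢσᵢ².
True-score variance = [0.72 + 0.80] + 0.68 = 1.52 + 0.68 = 2.2.
Reliability = 2.2 / 2.68 = 0.821.

0.821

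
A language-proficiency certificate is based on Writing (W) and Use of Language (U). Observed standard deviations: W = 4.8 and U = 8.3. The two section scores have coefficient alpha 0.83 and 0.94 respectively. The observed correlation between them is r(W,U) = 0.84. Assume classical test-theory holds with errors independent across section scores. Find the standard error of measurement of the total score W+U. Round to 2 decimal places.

Var(total) = 91.93 + 66.9312 = 158.861.
True-score variance = 83.8798 + 66.9312 = 150.811, so reliability = 0.9493.
Error variance = 158.861 − 150.811 = 8.0502; SEM = √8.0502 = 2.84.

2.84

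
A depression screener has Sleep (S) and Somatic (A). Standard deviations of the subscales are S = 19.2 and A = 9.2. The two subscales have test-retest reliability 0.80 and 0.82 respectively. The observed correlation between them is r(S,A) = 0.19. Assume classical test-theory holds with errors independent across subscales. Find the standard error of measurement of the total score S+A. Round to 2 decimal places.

Var(total) = 453.28 + 67.1232 = 520.403.
True-score variance = 364.317 + 67.1232 = 431.44, so reliability = 0.8290.
Error variance = 520.403 − 431.44 = 88.9632; SEM = √88.9632 = 9.43.

9.43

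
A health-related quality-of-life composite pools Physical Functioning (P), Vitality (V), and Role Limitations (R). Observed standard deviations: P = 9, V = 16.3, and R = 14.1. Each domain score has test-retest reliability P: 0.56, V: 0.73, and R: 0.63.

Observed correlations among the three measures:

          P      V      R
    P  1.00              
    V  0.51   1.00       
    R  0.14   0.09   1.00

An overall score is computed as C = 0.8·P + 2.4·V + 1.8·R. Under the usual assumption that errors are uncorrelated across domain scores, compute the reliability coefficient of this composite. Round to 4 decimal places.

Var(C) = 0.8²·9² + 2.4²·16.3² + 1.8²·14.1² + 2·[1.92·9·16.3·0.51 + 1.44·9·14.1·0.14 + 4.32·16.3·14.1·0.09] = 2226.36 + 517.179 = 2743.54.
With uncorrelated errors the cross-covariances are all true-score covariance, so they carry over unchanged; only the diagonal terms shrink to ρᵢσᵢ².
True-score variance = [0.8²·9²·0.56 + 2.4²·16.3²·0.73 + 1.8²·14.1²·0.63] + 517.179 = 1552.01 + 517.179 = 2069.19.
Reliability = 2069.19 / 2743.54 = 0.7542.

0.7542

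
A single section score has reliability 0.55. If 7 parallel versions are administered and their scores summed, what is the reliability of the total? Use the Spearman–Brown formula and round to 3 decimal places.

0.895

ρ_k = kρ / (1 + (k−1)ρ) = 7·0.55 / (1 + 6·0.55) = 3.850 / 4.300 = 0.895.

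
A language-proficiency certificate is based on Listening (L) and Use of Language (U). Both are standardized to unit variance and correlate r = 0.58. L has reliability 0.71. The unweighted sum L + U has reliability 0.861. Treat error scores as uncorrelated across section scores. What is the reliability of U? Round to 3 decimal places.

Var(L+U) = 2 + 2·0.58 = 3.160.
True-score variance = ρ_L + ρ_U + 2·0.58, so 0.861 = (0.71 + ρ_U + 1.16) / 3.160.
ρ_U = 0.861·3.160 − 0.71 − 1.16 = 0.851.

0.851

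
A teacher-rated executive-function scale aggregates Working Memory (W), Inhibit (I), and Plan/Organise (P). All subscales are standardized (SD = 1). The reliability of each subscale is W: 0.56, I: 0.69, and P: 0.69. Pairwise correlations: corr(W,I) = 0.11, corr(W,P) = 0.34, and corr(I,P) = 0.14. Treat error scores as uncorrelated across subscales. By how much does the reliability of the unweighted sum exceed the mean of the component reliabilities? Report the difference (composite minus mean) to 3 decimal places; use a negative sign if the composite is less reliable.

0.100

Var(sum) = 3 + 1.18 = 4.18; true-score variance = 1.94 + 1.18 = 3.12; composite reliability = 0.7464.
Mean component reliability = 0.6467.
Difference = 0.7464 − 0.6467 = 0.100.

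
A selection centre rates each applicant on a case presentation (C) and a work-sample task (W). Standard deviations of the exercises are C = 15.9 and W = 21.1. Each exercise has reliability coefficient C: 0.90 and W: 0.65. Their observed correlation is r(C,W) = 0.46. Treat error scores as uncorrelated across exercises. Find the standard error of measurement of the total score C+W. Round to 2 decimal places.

13.46

Var(total) = 698.02 + 308.651 = 1006.67.
True-score variance = 516.916 + 308.651 = 825.566, so reliability = 0.8201.
Error variance = 1006.67 − 825.566 = 181.104; SEM = √181.104 = 13.46.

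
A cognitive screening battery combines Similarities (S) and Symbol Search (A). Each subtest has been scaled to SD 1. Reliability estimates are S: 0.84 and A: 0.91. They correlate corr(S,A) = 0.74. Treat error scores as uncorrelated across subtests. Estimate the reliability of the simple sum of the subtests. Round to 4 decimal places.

Var(S+A) = 2 + 2·[0.74] = 2 + 1.48 = 3.48.
Because errors are independent across components, Cov(Tᵢ,Tⱼ) = Cov(Xᵢ,Xⱼ); the off-diagonal part of the true-score variance is the same as above.
True-score variance = [0.84 + 0.91] + 1.48 = 1.75 + 1.48 = 3.23.
Reliability = 3.23 / 3.48 = 0.9282.

0.9282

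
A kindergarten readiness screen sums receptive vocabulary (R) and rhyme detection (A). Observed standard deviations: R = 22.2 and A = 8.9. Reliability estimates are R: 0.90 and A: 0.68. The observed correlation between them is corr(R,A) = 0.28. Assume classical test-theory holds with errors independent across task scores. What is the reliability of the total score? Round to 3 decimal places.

Var(R+A) = 22.2² + 8.9² + 2·[22.2·8.9·0.28] = 572.05 + 110.645 = 682.695.
Because errors are independent across components, Cov(Tᵢ,Tⱼ) = Cov(Xᵢ,Xⱼ); the off-diagonal part of the true-score variance is the same as above.
True-score variance = [22.2²·0.90 + 8.9²·0.68] + 110.645 = 497.419 + 110.645 = 608.064.
Reliability = 608.064 / 682.695 = 0.891.

0.891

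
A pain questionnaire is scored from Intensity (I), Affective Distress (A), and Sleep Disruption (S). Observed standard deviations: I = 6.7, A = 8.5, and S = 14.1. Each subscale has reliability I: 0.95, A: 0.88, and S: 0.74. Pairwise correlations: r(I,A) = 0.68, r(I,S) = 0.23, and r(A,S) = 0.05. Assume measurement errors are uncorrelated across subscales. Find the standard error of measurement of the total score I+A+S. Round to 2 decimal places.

7.91

Var(total) = 315.95 + 132.893 = 448.843.
True-score variance = 253.345 + 132.893 = 386.238, so reliability = 0.8605.
Error variance = 448.843 − 386.238 = 62.6051; SEM = √62.6051 = 7.91.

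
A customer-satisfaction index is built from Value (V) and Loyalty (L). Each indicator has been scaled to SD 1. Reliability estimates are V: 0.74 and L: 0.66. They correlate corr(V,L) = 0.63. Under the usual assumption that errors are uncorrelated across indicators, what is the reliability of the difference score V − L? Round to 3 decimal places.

0.189

Var(V−L) = 1 + 1 − 2·0.63 = 2 − 1.26 = 0.74.
Because errors are independent across components, Cov(Tᵢ,Tⱼ) = Cov(Xᵢ,Xⱼ); the off-diagonal part of the true-score variance is the same as above.
True-score variance = [0.74 + 0.66] − 1.26 = 1.4 − 1.26 = 0.14.
Reliability = 0.14 / 0.74 = 0.189.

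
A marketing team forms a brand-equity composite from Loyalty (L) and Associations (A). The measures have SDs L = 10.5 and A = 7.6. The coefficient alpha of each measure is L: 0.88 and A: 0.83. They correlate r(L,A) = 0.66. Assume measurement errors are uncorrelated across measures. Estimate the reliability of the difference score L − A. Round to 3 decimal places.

Var(L−A) = 10.5² + 7.6² − 2·10.5·7.6·0.66 = 168.01 − 105.336 = 62.674.
Under uncorrelated errors the observed covariances equal the true-score covariances, so only the own-variance terms attenuate.
True-score variance = [10.5²·0.88 + 7.6²·0.83] − 105.336 = 144.961 − 105.336 = 39.6248.
Reliability = 39.6248 / 62.674 = 0.632.

0.632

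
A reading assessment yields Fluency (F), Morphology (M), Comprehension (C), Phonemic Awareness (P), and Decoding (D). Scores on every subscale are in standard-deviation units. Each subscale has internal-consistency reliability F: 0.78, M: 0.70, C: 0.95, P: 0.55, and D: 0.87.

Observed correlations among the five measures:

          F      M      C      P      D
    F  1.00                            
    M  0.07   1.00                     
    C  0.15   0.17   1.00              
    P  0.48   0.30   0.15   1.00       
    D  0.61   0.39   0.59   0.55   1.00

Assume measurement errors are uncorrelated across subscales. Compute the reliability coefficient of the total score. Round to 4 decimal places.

0.9035

Var(F+M+C+P+D) = 5 + 2·[0.07 + 0.15 + 0.48 + 0.61 + 0.17 + 0.30 + 0.39 + 0.15 + 0.59 + 0.55] = 5 + 6.92 = 11.92.
With uncorrelated errors the cross-covariances are all true-score covariance, so they carry over unchanged; only the diagonal terms shrink to ρᵢσᵢ².
True-score variance = [0.78 + 0.70 + 0.95 + 0.55 + 0.87] + 6.92 = 3.85 + 6.92 = 10.77.
Reliability = 10.77 / 11.92 = 0.9035.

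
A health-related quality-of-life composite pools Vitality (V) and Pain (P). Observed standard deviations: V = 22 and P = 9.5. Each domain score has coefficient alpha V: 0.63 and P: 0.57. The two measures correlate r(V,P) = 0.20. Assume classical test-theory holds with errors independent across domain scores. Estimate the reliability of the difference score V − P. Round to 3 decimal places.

Var(V−P) = 22² + 9.5² − 2·22·9.5·0.20 = 574.25 − 83.6 = 490.65.
With uncorrelated errors the cross-covariances are all true-score covariance, so they carry over unchanged; only the diagonal terms shrink to ρᵢσᵢ².
True-score variance = [22²·0.63 + 9.5²·0.57] − 83.6 = 356.363 − 83.6 = 272.762.
Reliability = 272.762 / 490.65 = 0.556.

0.556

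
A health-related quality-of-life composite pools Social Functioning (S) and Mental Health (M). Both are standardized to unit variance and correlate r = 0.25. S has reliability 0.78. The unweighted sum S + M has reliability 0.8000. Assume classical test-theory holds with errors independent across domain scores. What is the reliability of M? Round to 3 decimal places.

Var(S+M) = 2 + 2·0.25 = 2.500.
True-score variance = ρ_S + ρ_M + 2·0.25, so 0.8000 = (0.78 + ρ_M + 0.50) / 2.500.
ρ_M = 0.8000·2.500 − 0.78 − 0.50 = 0.720.

0.720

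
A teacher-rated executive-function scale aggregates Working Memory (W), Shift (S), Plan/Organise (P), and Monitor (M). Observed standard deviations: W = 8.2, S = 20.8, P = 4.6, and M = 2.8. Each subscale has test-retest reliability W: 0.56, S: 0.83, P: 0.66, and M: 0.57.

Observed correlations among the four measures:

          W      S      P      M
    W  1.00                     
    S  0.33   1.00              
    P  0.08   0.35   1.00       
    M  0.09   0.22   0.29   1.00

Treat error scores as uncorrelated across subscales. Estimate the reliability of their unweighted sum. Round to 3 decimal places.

0.849

Var(W+S+P+M) = 8.2² + 20.8² + 4.6² + 2.8² + 2·[8.2·20.8·0.33 + 8.2·4.6·0.08 + 8.2·2.8·0.09 + 20.8·4.6·0.35 + 20.8·2.8·0.22 + 4.6·2.8·0.29] = 528.88 + 222.81 = 751.69.
Because errors are independent across components, Cov(Tᵢ,Tⱼ) = Cov(Xᵢ,Xⱼ); the off-diagonal part of the true-score variance is the same as above.
True-score variance = [8.2²·0.56 + 20.8²·0.83 + 4.6²·0.66 + 2.8²·0.57] + 222.81 = 415.18 + 222.81 = 637.99.
Reliability = 637.99 / 751.69 = 0.849.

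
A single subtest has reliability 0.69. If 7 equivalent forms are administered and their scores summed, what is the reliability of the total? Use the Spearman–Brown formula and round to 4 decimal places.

ρ_k = kρ / (1 + (k−1)ρ) = 7·0.69 / (1 + 6·0.69) = 4.830 / 5.140 = 0.9397.

0.9397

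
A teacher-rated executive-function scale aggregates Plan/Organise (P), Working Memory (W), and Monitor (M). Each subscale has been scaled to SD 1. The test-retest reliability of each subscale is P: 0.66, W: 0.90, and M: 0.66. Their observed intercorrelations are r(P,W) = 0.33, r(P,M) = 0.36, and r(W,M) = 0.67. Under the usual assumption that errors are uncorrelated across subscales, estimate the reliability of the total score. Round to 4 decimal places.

0.8636

Var(P+W+M) = 3 + 2·[0.33 + 0.36 + 0.67] = 3 + 2.72 = 5.72.
Under uncorrelated errors the observed covariances equal the true-score covariances, so only the own-variance terms attenuate.
True-score variance = [0.66 + 0.90 + 0.66] + 2.72 = 2.22 + 2.72 = 4.94.
Reliability = 4.94 / 5.72 = 0.8636.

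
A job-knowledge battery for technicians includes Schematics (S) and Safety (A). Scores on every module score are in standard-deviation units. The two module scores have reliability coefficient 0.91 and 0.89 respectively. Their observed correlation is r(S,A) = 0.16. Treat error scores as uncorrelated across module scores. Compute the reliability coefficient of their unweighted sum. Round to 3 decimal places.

Var(S+A) = 2 + 2·[0.16] = 2 + 0.32 = 2.32.
Because errors are independent across components, Cov(Tᵢ,Tⱼ) = Cov(Xᵢ,Xⱼ); the off-diagonal part of the true-score variance is the same as above.
True-score variance = [0.91 + 0.89] + 0.32 = 1.8 + 0.32 = 2.12.
Reliability = 2.12 / 2.32 = 0.914.

0.914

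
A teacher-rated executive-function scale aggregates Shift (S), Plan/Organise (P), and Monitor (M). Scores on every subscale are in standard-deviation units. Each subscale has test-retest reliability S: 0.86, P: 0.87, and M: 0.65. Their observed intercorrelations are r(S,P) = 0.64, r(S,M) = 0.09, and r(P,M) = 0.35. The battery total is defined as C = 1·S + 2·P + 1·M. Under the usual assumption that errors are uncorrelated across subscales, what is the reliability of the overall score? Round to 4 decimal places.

0.9004

Var(C) = 1 + 2² + 1 + 2·[2·0.64 + 0.09 + 2·0.35] = 6 + 4.14 = 10.14.
Because errors are independent across components, Cov(Tᵢ,Tⱼ) = Cov(Xᵢ,Xⱼ); the off-diagonal part of the true-score variance is the same as above.
True-score variance = [0.86 + 2²·0.87 + 0.65] + 4.14 = 4.99 + 4.14 = 9.13.
Reliability = 9.13 / 10.14 = 0.9004.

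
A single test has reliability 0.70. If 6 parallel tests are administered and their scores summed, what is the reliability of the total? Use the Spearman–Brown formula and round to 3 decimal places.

0.933

ρ_k = kρ / (1 + (k−1)ρ) = 6·0.70 / (1 + 5·0.70) = 4.200 / 4.500 = 0.933.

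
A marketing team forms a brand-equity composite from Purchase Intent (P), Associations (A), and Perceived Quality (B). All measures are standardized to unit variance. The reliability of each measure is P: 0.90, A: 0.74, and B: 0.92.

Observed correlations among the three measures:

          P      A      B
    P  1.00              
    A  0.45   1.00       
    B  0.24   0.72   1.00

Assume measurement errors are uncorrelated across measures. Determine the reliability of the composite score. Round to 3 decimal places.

Var(P+A+B) = 3 + 2·[0.45 + 0.24 + 0.72] = 3 + 2.82 = 5.82.
Under uncorrelated errors the observed covariances equal the true-score covariances, so only the own-variance terms attenuate.
True-score variance = [0.90 + 0.74 + 0.92] + 2.82 = 2.56 + 2.82 = 5.38.
Reliability = 5.38 / 5.82 = 0.924.

0.924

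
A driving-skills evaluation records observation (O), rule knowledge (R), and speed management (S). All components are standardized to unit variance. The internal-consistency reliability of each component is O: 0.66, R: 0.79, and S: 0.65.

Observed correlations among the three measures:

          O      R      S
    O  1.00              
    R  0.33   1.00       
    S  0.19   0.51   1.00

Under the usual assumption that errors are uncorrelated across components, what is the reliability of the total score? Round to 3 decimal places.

Var(O+R+S) = 3 + 2·[0.33 + 0.19 + 0.51] = 3 + 2.06 = 5.06.
Under uncorrelated errors the observed covariances equal the true-score covariances, so only the own-variance terms attenuate.
True-score variance = [0.66 + 0.79 + 0.65] + 2.06 = 2.1 + 2.06 = 4.16.
Reliability = 4.16 / 5.06 = 0.822.

0.822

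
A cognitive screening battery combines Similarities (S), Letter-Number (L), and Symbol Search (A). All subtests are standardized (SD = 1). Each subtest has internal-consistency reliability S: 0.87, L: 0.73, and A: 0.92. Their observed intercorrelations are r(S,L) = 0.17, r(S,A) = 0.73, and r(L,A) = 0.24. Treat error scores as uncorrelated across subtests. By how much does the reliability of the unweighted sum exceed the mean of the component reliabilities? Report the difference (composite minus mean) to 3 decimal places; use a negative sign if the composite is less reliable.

0.069

Var(sum) = 3 + 2.28 = 5.28; true-score variance = 2.52 + 2.28 = 4.8; composite reliability = 0.9091.
Mean component reliability = 0.8400.
Difference = 0.9091 − 0.8400 = 0.069.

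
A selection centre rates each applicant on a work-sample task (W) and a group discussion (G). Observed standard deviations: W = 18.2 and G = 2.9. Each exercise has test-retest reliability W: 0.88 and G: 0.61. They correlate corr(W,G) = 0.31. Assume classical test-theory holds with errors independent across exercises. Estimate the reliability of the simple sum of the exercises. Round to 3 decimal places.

0.884

Var(W+G) = 18.2² + 2.9² + 2·[18.2·2.9·0.31] = 339.65 + 32.7236 = 372.374.
Under uncorrelated errors the observed covariances equal the true-score covariances, so only the own-variance terms attenuate.
True-score variance = [18.2²·0.88 + 2.9²·0.61] + 32.7236 = 296.621 + 32.7236 = 329.345.
Reliability = 329.345 / 372.374 = 0.884.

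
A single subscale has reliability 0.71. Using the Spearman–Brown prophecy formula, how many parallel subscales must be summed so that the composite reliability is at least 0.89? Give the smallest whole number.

4

k ≥ ρ*(1−ρ₁)/(ρ₁(1−ρ*)) = 0.89·0.29 / (0.71·0.11) = 3.305.
Smallest integer k = 4.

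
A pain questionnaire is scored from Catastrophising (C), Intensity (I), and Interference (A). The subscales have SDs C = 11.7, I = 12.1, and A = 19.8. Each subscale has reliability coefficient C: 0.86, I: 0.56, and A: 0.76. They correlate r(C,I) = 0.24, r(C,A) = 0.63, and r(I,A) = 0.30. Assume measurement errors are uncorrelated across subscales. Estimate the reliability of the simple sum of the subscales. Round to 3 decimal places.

Var(C+I+A) = 11.7² + 12.1² + 19.8² + 2·[11.7·12.1·0.24 + 11.7·19.8·0.63 + 12.1·19.8·0.30] = 675.34 + 503.593 = 1178.93.
Because errors are independent across components, Cov(Tᵢ,Tⱼ) = Cov(Xᵢ,Xⱼ); the off-diagonal part of the true-score variance is the same as above.
True-score variance = [11.7²·0.86 + 12.1²·0.56 + 19.8²·0.76] + 503.593 = 497.665 + 503.593 = 1001.26.
Reliability = 1001.26 / 1178.93 = 0.849.

0.849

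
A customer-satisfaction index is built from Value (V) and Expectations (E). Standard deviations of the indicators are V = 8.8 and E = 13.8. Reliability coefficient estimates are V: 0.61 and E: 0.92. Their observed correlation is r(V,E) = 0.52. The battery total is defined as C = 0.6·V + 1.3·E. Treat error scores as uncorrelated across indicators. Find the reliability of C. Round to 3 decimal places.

Var(C) = 0.6²·8.8² + 1.3²·13.8² + 2·[0.78·8.8·13.8·0.52] = 349.722 + 98.5121 = 448.234.
With uncorrelated errors the cross-covariances are all true-score covariance, so they carry over unchanged; only the diagonal terms shrink to ρᵢσᵢ².
True-score variance = [0.6²·8.8²·0.61 + 1.3²·13.8²·0.92] + 98.5121 = 313.102 + 98.5121 = 411.614.
Reliability = 411.614 / 448.234 = 0.918.

0.918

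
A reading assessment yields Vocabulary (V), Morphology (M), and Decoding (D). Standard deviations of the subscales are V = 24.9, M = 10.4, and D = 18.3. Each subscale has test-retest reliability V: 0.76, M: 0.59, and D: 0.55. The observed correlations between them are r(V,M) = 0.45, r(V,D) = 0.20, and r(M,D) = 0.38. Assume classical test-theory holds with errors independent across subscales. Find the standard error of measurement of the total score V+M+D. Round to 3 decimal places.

18.543

Var(total) = 1063.06 + 559.975 = 1623.04.
True-score variance = 719.211 + 559.975 = 1279.19, so reliability = 0.7881.
Error variance = 1623.04 − 1279.19 = 343.849; SEM = √343.849 = 18.543.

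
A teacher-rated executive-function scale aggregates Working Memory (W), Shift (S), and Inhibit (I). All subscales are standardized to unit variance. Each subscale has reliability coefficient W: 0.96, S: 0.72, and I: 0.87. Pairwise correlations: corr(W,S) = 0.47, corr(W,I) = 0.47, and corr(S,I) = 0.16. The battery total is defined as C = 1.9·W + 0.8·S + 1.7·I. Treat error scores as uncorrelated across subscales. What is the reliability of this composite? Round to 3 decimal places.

0.942

Var(C) = 1.9² + 0.8² + 1.7² + 2·[1.52·0.47 + 3.23·0.47 + 1.36·0.16] = 7.14 + 4.9002 = 12.0402.
With uncorrelated errors the cross-covariances are all true-score covariance, so they carry over unchanged; only the diagonal terms shrink to ρᵢσᵢ².
True-score variance = [1.9²·0.96 + 0.8²·0.72 + 1.7²·0.87] + 4.9002 = 6.4407 + 4.9002 = 11.3409.
Reliability = 11.3409 / 12.0402 = 0.942.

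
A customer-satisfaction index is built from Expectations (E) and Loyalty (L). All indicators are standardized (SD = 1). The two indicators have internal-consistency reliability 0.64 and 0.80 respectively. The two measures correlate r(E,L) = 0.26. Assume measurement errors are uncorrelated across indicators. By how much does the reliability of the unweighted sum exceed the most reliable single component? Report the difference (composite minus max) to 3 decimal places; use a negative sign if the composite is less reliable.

Var(sum) = 2 + 0.52 = 2.52; true-score variance = 1.44 + 0.52 = 1.96; composite reliability = 0.7778.
Max component reliability = 0.8000.
Difference = 0.7778 − 0.8000 = -0.022.

-0.022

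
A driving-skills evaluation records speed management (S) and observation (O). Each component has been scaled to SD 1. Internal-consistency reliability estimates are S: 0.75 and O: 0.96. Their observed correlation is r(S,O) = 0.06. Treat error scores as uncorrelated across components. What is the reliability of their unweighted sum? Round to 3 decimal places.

0.863

Var(S+O) = 2 + 2·[0.06] = 2 + 0.12 = 2.12.
With uncorrelated errors the cross-covariances are all true-score covariance, so they carry over unchanged; only the diagonal terms shrink to ρᵢσᵢ².
True-score variance = [0.75 + 0.96] + 0.12 = 1.71 + 0.12 = 1.83.
Reliability = 1.83 / 2.12 = 0.863.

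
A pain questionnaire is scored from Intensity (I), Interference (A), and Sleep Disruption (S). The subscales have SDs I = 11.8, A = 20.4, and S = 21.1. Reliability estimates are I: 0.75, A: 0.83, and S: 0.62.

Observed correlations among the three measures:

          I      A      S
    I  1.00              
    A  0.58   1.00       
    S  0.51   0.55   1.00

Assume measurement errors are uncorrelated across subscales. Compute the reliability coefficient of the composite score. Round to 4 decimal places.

Var(I+A+S) = 11.8² + 20.4² + 21.1² + 2·[11.8·20.4·0.58 + 11.8·21.1·0.51 + 20.4·21.1·0.55] = 1000.61 + 1006.68 = 2007.29.
With uncorrelated errors the cross-covariances are all true-score covariance, so they carry over unchanged; only the diagonal terms shrink to ρᵢσᵢ².
True-score variance = [11.8²·0.75 + 20.4²·0.83 + 21.1²·0.62] + 1006.68 = 725.873 + 1006.68 = 1732.55.
Reliability = 1732.55 / 2007.29 = 0.8631.

0.8631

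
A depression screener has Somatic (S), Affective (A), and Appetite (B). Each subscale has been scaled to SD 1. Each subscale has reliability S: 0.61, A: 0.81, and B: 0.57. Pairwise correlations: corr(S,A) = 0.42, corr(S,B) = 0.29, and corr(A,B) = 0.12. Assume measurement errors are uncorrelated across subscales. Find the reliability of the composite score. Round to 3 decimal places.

0.783

Var(S+A+B) = 3 + 2·[0.42 + 0.29 + 0.12] = 3 + 1.66 = 4.66.
Because errors are independent across components, Cov(Tᵢ,Tⱼ) = Cov(Xᵢ,Xⱼ); the off-diagonal part of the true-score variance is the same as above.
True-score variance = [0.61 + 0.81 + 0.57] + 1.66 = 1.99 + 1.66 = 3.65.
Reliability = 3.65 / 4.66 = 0.783.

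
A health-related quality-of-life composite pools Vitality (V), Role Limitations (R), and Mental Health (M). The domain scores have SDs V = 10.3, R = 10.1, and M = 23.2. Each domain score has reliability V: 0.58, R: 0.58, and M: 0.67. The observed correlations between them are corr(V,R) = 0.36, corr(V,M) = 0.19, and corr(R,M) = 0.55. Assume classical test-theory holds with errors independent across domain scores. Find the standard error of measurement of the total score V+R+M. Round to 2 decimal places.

Var(total) = 746.34 + 423.458 = 1169.8.
True-score variance = 481.319 + 423.458 = 904.777, so reliability = 0.7734.
Error variance = 1169.8 − 904.777 = 265.021; SEM = √265.021 = 16.28.

16.28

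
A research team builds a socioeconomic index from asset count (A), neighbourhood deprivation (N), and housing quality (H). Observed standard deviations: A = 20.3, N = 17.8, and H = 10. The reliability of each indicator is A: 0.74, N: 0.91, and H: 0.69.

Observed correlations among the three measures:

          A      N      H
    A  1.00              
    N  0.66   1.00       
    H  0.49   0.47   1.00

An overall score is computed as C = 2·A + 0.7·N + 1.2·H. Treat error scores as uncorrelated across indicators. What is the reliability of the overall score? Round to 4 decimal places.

Var(C) = 2²·20.3² + 0.7²·17.8² + 1.2²·10² + 2·[1.4·20.3·17.8·0.66 + 2.4·20.3·10·0.49 + 0.84·17.8·10·0.47] = 1947.61 + 1285.76 = 3233.37.
With uncorrelated errors the cross-covariances are all true-score covariance, so they carry over unchanged; only the diagonal terms shrink to ρᵢσᵢ².
True-score variance = [2²·20.3²·0.74 + 0.7²·17.8²·0.91 + 1.2²·10²·0.69] + 1285.76 = 1460.43 + 1285.76 = 2746.19.
Reliability = 2746.19 / 3233.37 = 0.8493.

0.8493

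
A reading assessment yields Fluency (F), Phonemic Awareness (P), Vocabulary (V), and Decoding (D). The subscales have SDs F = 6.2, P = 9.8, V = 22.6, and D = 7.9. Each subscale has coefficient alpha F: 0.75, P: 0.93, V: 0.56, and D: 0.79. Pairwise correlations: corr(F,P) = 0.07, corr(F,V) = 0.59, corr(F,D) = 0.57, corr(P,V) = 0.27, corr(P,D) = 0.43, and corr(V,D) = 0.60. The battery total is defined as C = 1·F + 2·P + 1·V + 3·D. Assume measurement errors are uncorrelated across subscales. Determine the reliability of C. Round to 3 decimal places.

Var(C) = 6.2² + 2²·9.8² + 22.6² + 3²·7.9² + 2·[2·6.2·9.8·0.07 + 6.2·22.6·0.59 + 3·6.2·7.9·0.57 + 2·9.8·22.6·0.27 + 6·9.8·7.9·0.43 + 3·22.6·7.9·0.60] = 1495.05 + 1631.3 = 3126.35.
Because errors are independent across components, Cov(Tᵢ,Tⱼ) = Cov(Xᵢ,Xⱼ); the off-diagonal part of the true-score variance is the same as above.
True-score variance = [6.2²·0.75 + 2²·9.8²·0.93 + 22.6²·0.56 + 3²·7.9²·0.79] + 1631.3 = 1115.86 + 1631.3 = 2747.16.
Reliability = 2747.16 / 3126.35 = 0.879.

0.879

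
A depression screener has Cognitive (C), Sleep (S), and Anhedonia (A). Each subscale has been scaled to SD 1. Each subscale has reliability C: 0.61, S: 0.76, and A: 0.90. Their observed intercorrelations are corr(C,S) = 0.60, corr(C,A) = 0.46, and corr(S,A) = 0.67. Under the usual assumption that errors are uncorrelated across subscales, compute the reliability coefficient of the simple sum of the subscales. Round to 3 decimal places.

0.887

Var(C+S+A) = 3 + 2·[0.60 + 0.46 + 0.67] = 3 + 3.46 = 6.46.
Because errors are independent across components, Cov(Tᵢ,Tⱼ) = Cov(Xᵢ,Xⱼ); the off-diagonal part of the true-score variance is the same as above.
True-score variance = [0.61 + 0.76 + 0.90] + 3.46 = 2.27 + 3.46 = 5.73.
Reliability = 5.73 / 6.46 = 0.887.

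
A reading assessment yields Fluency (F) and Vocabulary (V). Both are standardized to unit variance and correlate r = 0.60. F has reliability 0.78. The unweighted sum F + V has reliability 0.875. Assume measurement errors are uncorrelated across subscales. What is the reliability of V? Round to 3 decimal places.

Var(F+V) = 2 + 2·0.60 = 3.200.
True-score variance = ρ_F + ρ_V + 2·0.60, so 0.875 = (0.78 + ρ_V + 1.20) / 3.200.
ρ_V = 0.875·3.200 − 0.78 − 1.20 = 0.820.

0.820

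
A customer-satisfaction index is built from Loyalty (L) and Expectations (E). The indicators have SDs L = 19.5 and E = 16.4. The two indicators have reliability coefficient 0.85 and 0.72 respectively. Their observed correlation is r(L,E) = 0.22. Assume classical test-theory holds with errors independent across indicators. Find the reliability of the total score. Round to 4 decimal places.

Var(L+E) = 19.5² + 16.4² + 2·[19.5·16.4·0.22] = 649.21 + 140.712 = 789.922.
Because errors are independent across components, Cov(Tᵢ,Tⱼ) = Cov(Xᵢ,Xⱼ); the off-diagonal part of the true-score variance is the same as above.
True-score variance = [19.5²·0.85 + 16.4²·0.72] + 140.712 = 516.864 + 140.712 = 657.576.
Reliability = 657.576 / 789.922 = 0.8325.

0.8325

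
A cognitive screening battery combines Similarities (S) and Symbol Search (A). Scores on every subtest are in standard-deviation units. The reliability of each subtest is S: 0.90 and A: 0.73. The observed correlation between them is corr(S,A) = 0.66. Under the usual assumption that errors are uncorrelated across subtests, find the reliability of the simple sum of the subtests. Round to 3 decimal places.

0.889

Var(S+A) = 2 + 2·[0.66] = 2 + 1.32 = 3.32.
Under uncorrelated errors the observed covariances equal the true-score covariances, so only the own-variance terms attenuate.
True-score variance = [0.90 + 0.73] + 1.32 = 1.63 + 1.32 = 2.95.
Reliability = 2.95 / 3.32 = 0.889.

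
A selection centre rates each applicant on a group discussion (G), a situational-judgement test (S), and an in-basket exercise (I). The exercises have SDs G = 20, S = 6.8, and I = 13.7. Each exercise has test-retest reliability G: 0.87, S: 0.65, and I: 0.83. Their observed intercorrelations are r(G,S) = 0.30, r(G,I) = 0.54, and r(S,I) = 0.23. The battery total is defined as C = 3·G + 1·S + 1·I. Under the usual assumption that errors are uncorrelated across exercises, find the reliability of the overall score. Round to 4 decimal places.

0.8970

Var(C) = 3²·20² + 6.8² + 13.7² + 2·[3·20·6.8·0.30 + 3·20·13.7·0.54 + 6.8·13.7·0.23] = 3833.93 + 1175.41 = 5009.34.
Because errors are independent across components, Cov(Tᵢ,Tⱼ) = Cov(Xᵢ,Xⱼ); the off-diagonal part of the true-score variance is the same as above.
True-score variance = [3²·20²·0.87 + 6.8²·0.65 + 13.7²·0.83] + 1175.41 = 3317.84 + 1175.41 = 4493.25.
Reliability = 4493.25 / 5009.34 = 0.8970.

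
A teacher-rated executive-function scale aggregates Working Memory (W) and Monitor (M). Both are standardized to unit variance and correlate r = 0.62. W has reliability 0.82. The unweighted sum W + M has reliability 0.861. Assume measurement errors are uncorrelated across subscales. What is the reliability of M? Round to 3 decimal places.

0.730

Var(W+M) = 2 + 2·0.62 = 3.240.
True-score variance = ρ_W + ρ_M + 2·0.62, so 0.861 = (0.82 + ρ_M + 1.24) / 3.240.
ρ_M = 0.861·3.240 − 0.82 − 1.24 = 0.730.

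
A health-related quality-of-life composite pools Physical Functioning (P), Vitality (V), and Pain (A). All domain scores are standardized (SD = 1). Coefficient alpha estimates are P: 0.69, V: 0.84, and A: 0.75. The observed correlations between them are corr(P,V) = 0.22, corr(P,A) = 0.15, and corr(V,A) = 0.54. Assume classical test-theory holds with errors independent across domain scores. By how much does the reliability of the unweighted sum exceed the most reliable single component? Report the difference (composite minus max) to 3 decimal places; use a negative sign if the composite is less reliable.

0.011

Var(sum) = 3 + 1.82 = 4.82; true-score variance = 2.28 + 1.82 = 4.1; composite reliability = 0.8506.
Max component reliability = 0.8400.
Difference = 0.8506 − 0.8400 = 0.011.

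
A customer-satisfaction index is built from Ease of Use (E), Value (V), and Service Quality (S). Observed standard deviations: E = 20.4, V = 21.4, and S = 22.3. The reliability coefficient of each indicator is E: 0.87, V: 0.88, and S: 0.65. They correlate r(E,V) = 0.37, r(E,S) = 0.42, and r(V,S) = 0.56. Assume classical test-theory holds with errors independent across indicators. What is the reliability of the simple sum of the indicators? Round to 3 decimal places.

Var(E+V+S) = 20.4² + 21.4² + 22.3² + 2·[20.4·21.4·0.37 + 20.4·22.3·0.42 + 21.4·22.3·0.56] = 1371.41 + 1239.67 = 2611.08.
With uncorrelated errors the cross-covariances are all true-score covariance, so they carry over unchanged; only the diagonal terms shrink to ρᵢσᵢ².
True-score variance = [20.4²·0.87 + 21.4²·0.88 + 22.3²·0.65] + 1239.67 = 1088.3 + 1239.67 = 2327.98.
Reliability = 2327.98 / 2611.08 = 0.892.

0.892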